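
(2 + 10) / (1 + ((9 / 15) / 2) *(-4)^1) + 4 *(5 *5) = 40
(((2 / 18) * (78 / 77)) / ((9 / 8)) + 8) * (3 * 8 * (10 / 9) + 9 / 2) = 252.45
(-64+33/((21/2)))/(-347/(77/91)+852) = -4686/34027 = -0.14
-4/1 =-4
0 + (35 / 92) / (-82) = -35 / 7544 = -0.00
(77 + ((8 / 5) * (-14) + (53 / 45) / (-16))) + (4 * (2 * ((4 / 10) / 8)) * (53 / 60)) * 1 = 197567 / 3600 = 54.88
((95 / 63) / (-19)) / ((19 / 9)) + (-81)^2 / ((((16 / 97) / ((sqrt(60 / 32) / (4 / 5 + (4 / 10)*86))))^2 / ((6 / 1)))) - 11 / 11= 9232340401113 / 4218683392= 2188.44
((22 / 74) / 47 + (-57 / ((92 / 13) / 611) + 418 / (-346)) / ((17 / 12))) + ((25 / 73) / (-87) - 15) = -3489.64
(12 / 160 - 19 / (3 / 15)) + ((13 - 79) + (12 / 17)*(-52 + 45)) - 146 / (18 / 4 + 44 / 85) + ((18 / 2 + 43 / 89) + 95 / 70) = -66535662251 / 361364920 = -184.12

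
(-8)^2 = 64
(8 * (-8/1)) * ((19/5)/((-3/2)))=162.13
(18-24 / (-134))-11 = 481 / 67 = 7.18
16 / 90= 8 / 45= 0.18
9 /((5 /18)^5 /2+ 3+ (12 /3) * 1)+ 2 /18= 332567093 /238113693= 1.40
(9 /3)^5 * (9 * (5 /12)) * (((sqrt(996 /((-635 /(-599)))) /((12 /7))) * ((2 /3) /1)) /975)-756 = -756+ 189 * sqrt(94710885) /165100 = -744.86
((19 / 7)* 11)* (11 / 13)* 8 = 18392 / 91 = 202.11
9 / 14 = 0.64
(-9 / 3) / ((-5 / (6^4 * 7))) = 27216 / 5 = 5443.20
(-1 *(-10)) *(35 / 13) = 350 / 13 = 26.92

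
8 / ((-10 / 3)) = -12 / 5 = -2.40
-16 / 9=-1.78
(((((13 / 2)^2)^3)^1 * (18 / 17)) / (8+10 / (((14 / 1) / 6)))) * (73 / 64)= 22198494591 / 2994176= 7413.89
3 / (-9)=-1 / 3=-0.33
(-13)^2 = 169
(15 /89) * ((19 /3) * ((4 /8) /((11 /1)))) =95 /1958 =0.05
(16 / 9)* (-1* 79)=-1264 / 9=-140.44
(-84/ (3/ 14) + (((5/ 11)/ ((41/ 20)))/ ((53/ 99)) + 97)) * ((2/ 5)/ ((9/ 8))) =-104.74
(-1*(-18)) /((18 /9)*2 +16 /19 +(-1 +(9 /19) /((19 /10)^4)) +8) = 4952198 /3268025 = 1.52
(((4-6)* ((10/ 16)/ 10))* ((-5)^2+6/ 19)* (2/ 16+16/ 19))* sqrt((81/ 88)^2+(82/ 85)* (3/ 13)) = -5439* sqrt(10116196545)/ 172817920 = -3.17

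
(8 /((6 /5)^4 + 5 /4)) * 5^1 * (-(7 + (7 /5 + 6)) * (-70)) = 14400000 /1187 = 12131.42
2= 2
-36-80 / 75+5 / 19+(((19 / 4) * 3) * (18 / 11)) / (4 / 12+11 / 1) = -7407157 / 213180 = -34.75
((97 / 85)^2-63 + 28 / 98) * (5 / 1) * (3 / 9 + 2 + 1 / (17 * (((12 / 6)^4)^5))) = -16148224928911 / 22538485760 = -716.47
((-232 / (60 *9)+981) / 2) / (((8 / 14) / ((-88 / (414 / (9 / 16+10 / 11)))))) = -239999501 / 894240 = -268.38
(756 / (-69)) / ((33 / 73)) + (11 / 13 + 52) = 94095 / 3289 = 28.61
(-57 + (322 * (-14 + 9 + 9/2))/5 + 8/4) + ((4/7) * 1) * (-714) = -2476/5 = -495.20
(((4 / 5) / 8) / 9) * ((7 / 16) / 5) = 7 / 7200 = 0.00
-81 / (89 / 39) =-3159 / 89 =-35.49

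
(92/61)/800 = 0.00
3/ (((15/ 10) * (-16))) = -1/ 8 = -0.12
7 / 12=0.58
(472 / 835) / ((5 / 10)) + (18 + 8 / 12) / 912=328693 / 285570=1.15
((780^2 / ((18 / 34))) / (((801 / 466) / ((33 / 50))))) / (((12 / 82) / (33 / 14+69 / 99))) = 9208960.24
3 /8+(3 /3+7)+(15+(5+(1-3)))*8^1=1219 /8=152.38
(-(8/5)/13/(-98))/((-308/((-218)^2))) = -47524/245245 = -0.19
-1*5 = -5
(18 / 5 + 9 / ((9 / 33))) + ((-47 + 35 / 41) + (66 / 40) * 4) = -604 / 205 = -2.95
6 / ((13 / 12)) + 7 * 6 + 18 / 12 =1275 / 26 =49.04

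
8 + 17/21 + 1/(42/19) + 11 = 851/42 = 20.26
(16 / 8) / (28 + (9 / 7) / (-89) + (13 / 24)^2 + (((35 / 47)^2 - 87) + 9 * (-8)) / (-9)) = 0.04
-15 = -15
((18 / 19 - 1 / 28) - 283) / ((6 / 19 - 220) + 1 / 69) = 10354899 / 8063636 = 1.28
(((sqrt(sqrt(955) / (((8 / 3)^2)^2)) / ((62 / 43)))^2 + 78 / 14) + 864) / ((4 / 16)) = 149769 * sqrt(955) / 3936256 + 24348 / 7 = 3479.46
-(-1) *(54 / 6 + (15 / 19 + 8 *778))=118442 / 19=6233.79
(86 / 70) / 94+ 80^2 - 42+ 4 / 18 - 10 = 187971247 / 29610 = 6348.24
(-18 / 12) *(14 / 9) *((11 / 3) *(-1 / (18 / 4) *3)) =154 / 27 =5.70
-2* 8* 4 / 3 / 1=-64 / 3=-21.33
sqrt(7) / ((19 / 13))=13 * sqrt(7) / 19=1.81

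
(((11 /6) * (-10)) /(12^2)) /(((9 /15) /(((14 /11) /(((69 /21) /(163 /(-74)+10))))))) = -706825 /1102896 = -0.64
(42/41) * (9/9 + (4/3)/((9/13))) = 1106/369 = 3.00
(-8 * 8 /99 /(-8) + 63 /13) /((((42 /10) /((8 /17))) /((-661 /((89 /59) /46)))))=-26765793680 /2405403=-11127.36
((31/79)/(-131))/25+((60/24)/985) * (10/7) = 1250876/356781775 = 0.00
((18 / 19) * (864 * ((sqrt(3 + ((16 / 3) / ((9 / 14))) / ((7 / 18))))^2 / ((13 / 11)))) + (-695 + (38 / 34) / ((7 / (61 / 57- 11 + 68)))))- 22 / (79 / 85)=16143.85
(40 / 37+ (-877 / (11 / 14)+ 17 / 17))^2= 205606926721 / 165649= 1241220.45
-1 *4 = -4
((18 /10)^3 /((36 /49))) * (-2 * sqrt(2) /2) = -3969 * sqrt(2) /500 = -11.23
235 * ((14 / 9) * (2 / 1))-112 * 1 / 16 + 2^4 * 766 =116821 / 9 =12980.11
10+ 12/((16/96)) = 82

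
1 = 1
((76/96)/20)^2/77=361/17740800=0.00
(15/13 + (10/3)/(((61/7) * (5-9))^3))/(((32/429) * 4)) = 3595133795/929714176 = 3.87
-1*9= -9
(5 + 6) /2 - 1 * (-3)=8.50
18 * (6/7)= 108/7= 15.43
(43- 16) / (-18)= -3 / 2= -1.50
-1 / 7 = -0.14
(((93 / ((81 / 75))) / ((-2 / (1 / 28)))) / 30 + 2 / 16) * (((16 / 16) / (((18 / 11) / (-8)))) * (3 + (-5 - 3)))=12265 / 6804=1.80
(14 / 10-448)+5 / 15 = -6694 / 15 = -446.27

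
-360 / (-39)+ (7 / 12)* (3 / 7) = 493 / 52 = 9.48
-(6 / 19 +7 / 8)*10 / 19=-905 / 1444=-0.63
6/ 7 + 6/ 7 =12/ 7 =1.71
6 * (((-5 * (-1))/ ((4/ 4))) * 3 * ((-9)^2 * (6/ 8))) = 10935/ 2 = 5467.50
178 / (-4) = -89 / 2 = -44.50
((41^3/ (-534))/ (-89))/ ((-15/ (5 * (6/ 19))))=-68921/ 451497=-0.15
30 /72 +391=4697 /12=391.42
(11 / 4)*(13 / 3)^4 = 314171 / 324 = 969.66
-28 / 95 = -0.29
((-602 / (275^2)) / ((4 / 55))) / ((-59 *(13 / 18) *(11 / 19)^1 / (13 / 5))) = 51471 / 4461875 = 0.01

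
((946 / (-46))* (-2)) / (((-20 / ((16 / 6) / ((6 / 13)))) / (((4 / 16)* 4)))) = -12298 / 1035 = -11.88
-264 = -264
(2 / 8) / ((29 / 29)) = 1 / 4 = 0.25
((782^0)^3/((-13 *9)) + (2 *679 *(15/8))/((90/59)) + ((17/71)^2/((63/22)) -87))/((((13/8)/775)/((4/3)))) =54000507582500/53671527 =1006129.52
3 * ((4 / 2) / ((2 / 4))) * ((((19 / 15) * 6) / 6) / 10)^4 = 130321 / 42187500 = 0.00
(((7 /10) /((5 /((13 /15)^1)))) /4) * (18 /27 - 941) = -256711 /9000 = -28.52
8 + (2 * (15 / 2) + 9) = 32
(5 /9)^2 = 25 /81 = 0.31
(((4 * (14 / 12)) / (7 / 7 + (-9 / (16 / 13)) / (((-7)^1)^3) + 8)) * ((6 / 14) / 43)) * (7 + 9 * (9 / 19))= 2348864 / 40448853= 0.06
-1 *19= -19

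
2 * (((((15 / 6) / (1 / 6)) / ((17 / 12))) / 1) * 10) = 3600 / 17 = 211.76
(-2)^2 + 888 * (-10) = -8876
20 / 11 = 1.82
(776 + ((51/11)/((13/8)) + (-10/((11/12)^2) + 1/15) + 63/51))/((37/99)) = 924474948/449735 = 2055.60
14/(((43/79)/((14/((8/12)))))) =23226/43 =540.14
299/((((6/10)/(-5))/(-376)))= 2810600/3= 936866.67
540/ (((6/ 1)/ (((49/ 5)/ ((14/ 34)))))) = 2142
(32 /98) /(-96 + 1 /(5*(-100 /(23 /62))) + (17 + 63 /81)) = -4464000 /1069386143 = -0.00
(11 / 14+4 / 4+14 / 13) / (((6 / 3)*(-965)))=-521 / 351260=-0.00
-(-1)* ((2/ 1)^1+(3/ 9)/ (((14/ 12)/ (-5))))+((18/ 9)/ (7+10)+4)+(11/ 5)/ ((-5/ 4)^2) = 6.10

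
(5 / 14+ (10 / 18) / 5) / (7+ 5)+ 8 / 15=4327 / 7560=0.57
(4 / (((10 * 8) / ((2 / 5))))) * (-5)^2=1 / 2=0.50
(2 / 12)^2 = 1 / 36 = 0.03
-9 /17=-0.53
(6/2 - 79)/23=-76/23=-3.30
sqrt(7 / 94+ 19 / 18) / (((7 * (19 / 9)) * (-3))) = -sqrt(22466) / 6251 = -0.02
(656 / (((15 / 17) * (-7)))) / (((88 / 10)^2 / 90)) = -104550 / 847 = -123.44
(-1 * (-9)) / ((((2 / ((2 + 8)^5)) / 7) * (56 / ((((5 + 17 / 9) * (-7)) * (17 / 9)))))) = -46112500 / 9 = -5123611.11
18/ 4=9/ 2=4.50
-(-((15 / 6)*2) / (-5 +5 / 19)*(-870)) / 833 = 2755 / 2499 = 1.10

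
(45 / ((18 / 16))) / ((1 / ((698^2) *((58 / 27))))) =1130313280 / 27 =41863454.81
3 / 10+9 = 93 / 10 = 9.30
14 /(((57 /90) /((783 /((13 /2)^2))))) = 1315440 /3211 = 409.67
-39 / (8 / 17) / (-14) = 663 / 112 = 5.92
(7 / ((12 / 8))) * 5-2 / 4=137 / 6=22.83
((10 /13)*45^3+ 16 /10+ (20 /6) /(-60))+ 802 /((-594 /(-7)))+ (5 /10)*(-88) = 2705138201 /38610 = 70063.15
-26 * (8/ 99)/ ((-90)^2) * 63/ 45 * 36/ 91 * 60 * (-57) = 1216/ 2475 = 0.49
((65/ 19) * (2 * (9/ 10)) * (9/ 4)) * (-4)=-1053/ 19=-55.42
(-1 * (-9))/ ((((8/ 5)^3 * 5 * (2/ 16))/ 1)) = 225/ 64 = 3.52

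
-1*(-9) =9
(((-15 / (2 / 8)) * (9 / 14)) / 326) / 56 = -135 / 63896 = -0.00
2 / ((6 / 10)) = 10 / 3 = 3.33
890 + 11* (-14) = 736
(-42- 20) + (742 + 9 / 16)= 10889 / 16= 680.56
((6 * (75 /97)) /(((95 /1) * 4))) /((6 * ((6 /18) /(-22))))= -495 /3686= -0.13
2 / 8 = 0.25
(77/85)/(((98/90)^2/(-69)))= -307395/5831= -52.72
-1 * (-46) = 46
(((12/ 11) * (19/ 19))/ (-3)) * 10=-40/ 11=-3.64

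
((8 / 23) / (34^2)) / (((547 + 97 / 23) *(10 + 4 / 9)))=3 / 57401758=0.00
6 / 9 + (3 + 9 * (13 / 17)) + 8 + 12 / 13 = 19.47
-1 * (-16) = 16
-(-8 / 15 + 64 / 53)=-536 / 795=-0.67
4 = 4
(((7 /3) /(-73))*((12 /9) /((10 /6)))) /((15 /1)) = -28 /16425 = -0.00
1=1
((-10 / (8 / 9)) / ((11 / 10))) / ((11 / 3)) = -675 / 242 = -2.79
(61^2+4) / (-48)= -3725 / 48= -77.60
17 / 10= 1.70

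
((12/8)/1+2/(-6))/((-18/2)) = -7/54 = -0.13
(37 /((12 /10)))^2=34225 /36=950.69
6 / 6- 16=-15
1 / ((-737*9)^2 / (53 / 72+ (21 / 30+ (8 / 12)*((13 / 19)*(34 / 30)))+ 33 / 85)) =90749 / 1705311665640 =0.00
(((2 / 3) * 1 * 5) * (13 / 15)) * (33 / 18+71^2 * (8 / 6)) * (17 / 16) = 8914919 / 432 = 20636.39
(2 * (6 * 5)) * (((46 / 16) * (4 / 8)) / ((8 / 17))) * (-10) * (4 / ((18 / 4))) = -9775 / 6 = -1629.17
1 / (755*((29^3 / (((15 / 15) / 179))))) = 0.00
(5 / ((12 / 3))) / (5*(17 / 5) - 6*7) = -1 / 20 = -0.05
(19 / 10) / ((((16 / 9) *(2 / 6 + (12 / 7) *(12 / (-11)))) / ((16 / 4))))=-39501 / 14200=-2.78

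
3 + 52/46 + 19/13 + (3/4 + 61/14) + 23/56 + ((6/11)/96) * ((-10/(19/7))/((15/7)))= 11.10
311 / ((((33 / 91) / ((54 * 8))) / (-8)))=-32602752 / 11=-2963886.55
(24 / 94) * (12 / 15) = 48 / 235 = 0.20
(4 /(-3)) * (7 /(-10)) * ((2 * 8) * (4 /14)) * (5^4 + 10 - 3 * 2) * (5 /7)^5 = 25160000 /50421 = 499.00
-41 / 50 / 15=-41 / 750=-0.05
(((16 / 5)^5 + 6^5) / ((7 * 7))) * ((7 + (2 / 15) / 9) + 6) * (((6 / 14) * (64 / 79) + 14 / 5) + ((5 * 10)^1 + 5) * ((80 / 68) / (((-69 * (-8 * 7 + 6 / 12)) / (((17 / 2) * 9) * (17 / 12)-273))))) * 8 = 97088044944385792 / 15408092109375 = 6301.11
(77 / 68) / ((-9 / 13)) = -1.64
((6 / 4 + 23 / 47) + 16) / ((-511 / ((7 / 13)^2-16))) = 4489605 / 8117746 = 0.55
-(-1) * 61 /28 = 61 /28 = 2.18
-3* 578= -1734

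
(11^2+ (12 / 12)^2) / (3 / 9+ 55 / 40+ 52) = 2928 / 1289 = 2.27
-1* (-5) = 5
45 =45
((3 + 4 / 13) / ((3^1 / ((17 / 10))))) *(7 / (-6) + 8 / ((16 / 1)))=-1.25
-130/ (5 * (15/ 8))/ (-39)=16/ 45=0.36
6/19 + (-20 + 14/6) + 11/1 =-362/57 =-6.35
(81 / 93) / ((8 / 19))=513 / 248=2.07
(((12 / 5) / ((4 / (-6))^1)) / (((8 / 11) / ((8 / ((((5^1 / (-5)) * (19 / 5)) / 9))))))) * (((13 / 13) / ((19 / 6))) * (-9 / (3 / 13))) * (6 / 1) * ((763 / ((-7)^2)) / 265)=-272710152 / 669655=-407.24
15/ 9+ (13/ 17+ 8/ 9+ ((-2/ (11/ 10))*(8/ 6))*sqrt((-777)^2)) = -3164572/ 1683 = -1880.32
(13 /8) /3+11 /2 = 145 /24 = 6.04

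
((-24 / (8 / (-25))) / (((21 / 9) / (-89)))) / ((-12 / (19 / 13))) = 126825 / 364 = 348.42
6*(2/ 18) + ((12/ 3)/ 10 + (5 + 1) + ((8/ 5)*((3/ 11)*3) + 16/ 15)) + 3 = 2053/ 165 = 12.44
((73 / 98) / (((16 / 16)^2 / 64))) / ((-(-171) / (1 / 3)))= 2336 / 25137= 0.09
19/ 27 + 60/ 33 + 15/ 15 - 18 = -4300/ 297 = -14.48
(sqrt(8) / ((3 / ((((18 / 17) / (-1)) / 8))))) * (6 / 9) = -sqrt(2) / 17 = -0.08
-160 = -160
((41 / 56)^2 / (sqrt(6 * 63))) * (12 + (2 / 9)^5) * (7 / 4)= 297797555 * sqrt(42) / 3333197952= 0.58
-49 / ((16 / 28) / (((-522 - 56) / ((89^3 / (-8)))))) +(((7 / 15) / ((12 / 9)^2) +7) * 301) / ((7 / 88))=193730680717 / 7049690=27480.74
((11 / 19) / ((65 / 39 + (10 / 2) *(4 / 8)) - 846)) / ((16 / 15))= -495 / 767752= -0.00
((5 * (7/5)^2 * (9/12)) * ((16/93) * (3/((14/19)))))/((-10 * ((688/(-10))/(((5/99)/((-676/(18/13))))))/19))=-7581/515433776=-0.00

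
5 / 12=0.42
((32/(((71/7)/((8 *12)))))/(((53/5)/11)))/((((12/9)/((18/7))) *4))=151.54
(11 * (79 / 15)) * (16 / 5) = 13904 / 75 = 185.39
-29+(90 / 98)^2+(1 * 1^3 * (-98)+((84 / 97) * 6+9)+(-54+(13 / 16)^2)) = -9855489687 / 59621632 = -165.30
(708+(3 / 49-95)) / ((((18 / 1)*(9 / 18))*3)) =30040 / 1323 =22.71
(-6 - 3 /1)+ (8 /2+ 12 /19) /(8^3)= -10933 /1216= -8.99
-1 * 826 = -826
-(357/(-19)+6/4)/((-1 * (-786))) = 219/9956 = 0.02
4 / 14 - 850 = -5948 / 7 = -849.71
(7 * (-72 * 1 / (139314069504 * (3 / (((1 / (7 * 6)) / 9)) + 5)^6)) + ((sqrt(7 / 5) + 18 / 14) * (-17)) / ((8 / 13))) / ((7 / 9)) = -1050387688448965239099511689265 / 23001618561644286560918863872 - 1989 * sqrt(35) / 280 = -87.69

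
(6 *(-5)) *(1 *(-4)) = 120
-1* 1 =-1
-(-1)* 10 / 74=5 / 37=0.14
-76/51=-1.49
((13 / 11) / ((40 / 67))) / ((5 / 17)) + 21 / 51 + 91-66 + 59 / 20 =1312449 / 37400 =35.09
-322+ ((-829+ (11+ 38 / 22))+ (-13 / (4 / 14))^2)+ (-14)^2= 49631 / 44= 1127.98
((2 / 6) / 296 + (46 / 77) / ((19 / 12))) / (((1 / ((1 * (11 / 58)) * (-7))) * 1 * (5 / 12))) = -491639 / 407740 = -1.21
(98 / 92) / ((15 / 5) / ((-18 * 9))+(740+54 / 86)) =56889 / 39552985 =0.00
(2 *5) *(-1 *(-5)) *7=350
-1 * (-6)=6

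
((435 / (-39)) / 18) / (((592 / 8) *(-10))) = 29 / 34632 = 0.00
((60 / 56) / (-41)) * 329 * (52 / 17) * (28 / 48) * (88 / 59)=-940940 / 41123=-22.88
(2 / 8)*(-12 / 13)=-3 / 13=-0.23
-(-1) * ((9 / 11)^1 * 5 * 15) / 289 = 675 / 3179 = 0.21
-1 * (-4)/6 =2/3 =0.67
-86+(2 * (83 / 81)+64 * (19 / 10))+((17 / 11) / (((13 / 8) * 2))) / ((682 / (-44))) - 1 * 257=-393869501 / 1795365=-219.38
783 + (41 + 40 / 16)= 1653 / 2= 826.50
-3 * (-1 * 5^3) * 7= 2625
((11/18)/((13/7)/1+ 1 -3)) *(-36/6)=77/3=25.67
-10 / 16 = -5 / 8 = -0.62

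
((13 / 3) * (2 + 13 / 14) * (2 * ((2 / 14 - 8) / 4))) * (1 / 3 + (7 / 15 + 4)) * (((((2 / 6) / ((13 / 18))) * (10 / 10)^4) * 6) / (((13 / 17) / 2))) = -1104048 / 637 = -1733.20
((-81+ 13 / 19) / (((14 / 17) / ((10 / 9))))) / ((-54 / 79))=731935 / 4617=158.53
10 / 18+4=41 / 9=4.56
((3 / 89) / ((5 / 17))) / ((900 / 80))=0.01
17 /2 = 8.50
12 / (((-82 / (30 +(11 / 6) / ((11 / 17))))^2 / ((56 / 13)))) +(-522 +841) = 21456647 / 65559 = 327.29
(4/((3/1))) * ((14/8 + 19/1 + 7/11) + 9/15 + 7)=6377/165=38.65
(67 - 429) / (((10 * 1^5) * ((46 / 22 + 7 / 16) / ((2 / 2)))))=-31856 / 2225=-14.32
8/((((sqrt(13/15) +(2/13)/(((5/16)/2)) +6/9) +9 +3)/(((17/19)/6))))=11766040/134012491-57460 * sqrt(195)/134012491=0.08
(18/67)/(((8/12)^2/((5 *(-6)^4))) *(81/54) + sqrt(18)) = -174960/113940950333 + 5101833600 *sqrt(2)/113940950333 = 0.06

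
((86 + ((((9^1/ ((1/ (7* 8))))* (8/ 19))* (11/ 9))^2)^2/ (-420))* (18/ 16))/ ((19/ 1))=-31594577931393/ 49521980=-637991.01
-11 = -11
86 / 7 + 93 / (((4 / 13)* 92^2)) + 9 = 5053007 / 236992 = 21.32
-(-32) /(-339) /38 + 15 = 96599 /6441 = 15.00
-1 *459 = -459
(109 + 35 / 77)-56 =588 / 11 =53.45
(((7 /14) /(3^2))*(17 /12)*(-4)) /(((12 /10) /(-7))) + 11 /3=1783 /324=5.50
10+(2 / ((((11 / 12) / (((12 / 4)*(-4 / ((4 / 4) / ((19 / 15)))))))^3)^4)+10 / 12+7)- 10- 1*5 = 864203024044949.85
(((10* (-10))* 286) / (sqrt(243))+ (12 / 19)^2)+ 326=117830 / 361 - 28600* sqrt(3) / 27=-1508.29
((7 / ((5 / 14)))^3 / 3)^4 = 784716723734800033386496 / 19775390625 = 39681477782935.07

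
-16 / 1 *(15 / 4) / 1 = -60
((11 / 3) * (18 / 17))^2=4356 / 289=15.07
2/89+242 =21540/89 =242.02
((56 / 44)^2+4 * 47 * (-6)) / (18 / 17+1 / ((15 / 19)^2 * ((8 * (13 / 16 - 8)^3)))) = -396428920143750 / 372462297163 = -1064.35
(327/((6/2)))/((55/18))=1962/55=35.67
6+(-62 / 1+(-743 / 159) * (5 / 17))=-155083 / 2703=-57.37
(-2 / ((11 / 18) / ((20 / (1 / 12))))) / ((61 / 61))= -8640 / 11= -785.45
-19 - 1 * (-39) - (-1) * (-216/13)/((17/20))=100/221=0.45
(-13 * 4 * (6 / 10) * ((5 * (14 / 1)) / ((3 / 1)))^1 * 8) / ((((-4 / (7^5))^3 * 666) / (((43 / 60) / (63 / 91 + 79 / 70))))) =1690525945145033269 / 6621372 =255313543045.92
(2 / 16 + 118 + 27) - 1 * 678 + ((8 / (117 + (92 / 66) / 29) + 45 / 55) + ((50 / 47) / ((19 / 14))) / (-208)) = -60877801892233 / 114433627880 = -531.99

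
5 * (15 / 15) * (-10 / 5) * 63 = -630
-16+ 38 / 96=-749 / 48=-15.60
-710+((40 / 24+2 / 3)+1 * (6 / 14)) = -14852 / 21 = -707.24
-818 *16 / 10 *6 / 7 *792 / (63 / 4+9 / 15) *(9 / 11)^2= -305316864 / 8393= -36377.56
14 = 14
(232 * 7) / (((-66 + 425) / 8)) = 12992 / 359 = 36.19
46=46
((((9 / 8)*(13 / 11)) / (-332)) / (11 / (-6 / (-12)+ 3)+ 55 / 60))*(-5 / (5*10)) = 2457 / 24906640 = 0.00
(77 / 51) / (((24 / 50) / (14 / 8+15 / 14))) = 21725 / 2448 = 8.87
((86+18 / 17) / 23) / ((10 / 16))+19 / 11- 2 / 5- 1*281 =-5884122 / 21505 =-273.62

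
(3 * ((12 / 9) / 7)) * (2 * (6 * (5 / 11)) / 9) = 80 / 231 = 0.35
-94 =-94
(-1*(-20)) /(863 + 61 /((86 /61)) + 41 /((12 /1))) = 10320 /469397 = 0.02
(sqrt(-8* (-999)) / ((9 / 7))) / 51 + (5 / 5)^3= 1 + 14* sqrt(222) / 153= 2.36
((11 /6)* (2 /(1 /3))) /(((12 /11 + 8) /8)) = 242 /25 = 9.68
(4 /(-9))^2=16 /81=0.20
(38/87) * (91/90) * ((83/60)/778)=143507/182752200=0.00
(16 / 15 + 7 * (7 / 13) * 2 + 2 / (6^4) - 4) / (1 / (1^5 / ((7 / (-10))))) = -27719 / 4212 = -6.58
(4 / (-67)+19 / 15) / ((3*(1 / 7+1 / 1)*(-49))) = -1213 / 168840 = -0.01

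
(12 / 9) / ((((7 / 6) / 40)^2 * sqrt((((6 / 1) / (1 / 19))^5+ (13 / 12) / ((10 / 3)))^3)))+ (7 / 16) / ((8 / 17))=6144000 * sqrt(7701658329730) / 29064615103670751766917721+ 119 / 128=0.93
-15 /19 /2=-15 /38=-0.39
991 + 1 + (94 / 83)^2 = 6842724 / 6889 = 993.28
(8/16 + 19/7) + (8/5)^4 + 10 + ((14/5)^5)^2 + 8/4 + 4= 29645.44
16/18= 8/9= 0.89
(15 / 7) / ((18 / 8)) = 20 / 21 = 0.95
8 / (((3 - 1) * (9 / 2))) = 8 / 9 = 0.89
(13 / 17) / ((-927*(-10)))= 13 / 157590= 0.00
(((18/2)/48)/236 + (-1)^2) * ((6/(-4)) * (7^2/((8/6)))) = -1666539/30208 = -55.17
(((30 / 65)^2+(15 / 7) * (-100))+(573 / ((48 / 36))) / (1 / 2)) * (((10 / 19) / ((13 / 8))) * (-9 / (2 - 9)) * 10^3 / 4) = 137437290000 / 2045407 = 67193.13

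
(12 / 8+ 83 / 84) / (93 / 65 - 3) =-13585 / 8568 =-1.59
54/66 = 0.82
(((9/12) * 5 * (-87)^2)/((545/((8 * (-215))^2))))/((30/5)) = 2799016200/109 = 25679047.71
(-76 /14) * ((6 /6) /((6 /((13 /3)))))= -247 /63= -3.92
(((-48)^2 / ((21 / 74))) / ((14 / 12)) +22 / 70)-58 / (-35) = 1705443 / 245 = 6960.99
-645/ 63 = -10.24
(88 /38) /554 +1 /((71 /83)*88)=574285 /32883224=0.02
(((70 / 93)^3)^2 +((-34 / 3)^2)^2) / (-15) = -10674145720475344 / 9704852751735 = -1099.88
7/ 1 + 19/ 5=10.80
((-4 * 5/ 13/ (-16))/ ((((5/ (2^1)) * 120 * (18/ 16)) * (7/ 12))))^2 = 4/ 16769025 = 0.00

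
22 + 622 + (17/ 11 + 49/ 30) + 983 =537959/ 330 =1630.18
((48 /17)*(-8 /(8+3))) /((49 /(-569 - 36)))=21120 /833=25.35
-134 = -134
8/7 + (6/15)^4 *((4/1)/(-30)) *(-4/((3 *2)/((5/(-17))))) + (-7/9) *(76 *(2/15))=-13533344/2008125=-6.74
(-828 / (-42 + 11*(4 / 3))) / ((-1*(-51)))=414 / 697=0.59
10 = 10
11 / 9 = 1.22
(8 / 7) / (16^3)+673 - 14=2361857 / 3584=659.00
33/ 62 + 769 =47711/ 62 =769.53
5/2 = 2.50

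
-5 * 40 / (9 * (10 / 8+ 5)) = -32 / 9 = -3.56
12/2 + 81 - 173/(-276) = 24185/276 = 87.63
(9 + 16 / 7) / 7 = 79 / 49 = 1.61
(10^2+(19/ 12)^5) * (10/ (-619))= -136796495/ 77013504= -1.78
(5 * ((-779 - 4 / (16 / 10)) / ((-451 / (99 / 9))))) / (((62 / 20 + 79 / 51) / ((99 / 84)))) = 65763225 / 2721908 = 24.16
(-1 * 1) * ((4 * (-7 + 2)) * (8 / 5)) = 32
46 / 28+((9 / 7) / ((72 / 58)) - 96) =-2613 / 28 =-93.32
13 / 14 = 0.93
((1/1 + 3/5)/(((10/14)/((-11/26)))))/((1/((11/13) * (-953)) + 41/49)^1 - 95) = 0.01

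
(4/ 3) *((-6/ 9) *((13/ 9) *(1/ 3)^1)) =-104/ 243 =-0.43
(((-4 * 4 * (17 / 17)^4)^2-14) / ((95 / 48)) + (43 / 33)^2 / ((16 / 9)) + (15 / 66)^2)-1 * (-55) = 32789331 / 183920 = 178.28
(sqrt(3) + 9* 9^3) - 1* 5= 6557.73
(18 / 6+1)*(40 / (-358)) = -80 / 179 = -0.45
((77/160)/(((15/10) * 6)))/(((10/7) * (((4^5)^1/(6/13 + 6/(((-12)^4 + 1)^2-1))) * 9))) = 231782494559/123648517708185600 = 0.00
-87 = -87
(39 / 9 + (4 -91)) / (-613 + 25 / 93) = 961 / 7123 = 0.13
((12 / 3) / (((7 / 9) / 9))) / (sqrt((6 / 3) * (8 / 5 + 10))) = 162 * sqrt(145) / 203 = 9.61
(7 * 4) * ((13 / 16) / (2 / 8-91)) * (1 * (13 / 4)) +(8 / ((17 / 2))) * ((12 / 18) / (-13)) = -276931 / 320892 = -0.86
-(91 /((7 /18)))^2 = -54756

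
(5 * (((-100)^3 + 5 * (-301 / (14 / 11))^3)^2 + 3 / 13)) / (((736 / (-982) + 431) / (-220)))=-506405841128249507897925 / 43940624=-11524775823125532.03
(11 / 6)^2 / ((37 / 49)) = 5929 / 1332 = 4.45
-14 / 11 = -1.27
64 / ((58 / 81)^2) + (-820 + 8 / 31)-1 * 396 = -28441352 / 26071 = -1090.92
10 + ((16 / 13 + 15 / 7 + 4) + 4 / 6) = 4925 / 273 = 18.04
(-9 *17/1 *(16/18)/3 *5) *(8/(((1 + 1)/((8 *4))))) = -87040/3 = -29013.33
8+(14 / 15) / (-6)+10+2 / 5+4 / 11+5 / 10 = 18917 / 990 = 19.11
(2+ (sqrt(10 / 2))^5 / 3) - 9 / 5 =1 / 5+ 25 * sqrt(5) / 3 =18.83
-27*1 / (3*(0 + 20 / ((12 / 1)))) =-5.40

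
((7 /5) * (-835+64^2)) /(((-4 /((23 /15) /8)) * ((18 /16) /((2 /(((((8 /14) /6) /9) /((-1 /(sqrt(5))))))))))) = 3675147 * sqrt(5) /500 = 16435.76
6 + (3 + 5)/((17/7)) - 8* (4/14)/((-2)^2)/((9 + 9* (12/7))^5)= 23101364673190/2485589887467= 9.29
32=32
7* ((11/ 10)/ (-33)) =-7/ 30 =-0.23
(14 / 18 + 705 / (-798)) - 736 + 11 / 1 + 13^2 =-1331317 / 2394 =-556.11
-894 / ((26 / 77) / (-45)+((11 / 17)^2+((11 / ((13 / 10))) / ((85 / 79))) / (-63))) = -11638096470 / 3727733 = -3122.03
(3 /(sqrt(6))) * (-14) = -7 * sqrt(6) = -17.15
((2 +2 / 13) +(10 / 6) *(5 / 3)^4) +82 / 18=61820 / 3159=19.57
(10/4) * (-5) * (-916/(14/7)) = 5725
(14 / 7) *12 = 24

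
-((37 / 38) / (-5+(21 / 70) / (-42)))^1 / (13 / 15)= 38850 / 173147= 0.22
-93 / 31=-3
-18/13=-1.38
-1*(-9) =9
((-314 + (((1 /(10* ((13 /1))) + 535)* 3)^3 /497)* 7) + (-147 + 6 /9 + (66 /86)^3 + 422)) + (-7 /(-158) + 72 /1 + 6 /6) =58235224.85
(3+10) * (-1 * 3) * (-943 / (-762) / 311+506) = -1558879855 / 78994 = -19734.16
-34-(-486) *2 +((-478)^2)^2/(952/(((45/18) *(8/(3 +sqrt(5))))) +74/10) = 196029806523858/280781-62123876524640 *sqrt(5)/280781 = 203420443.65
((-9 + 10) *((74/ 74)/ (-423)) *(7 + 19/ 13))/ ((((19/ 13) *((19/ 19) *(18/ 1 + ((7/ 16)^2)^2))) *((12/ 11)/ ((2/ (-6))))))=163840/ 706621077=0.00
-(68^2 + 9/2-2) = -9253/2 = -4626.50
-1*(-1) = 1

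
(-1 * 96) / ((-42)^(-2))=-169344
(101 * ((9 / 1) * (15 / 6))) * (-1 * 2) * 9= -40905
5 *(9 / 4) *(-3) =-135 / 4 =-33.75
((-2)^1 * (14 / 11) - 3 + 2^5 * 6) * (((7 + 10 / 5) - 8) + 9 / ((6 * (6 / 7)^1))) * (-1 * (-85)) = 43583.75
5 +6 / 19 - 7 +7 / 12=-251 / 228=-1.10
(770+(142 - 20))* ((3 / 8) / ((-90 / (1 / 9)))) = -223 / 540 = -0.41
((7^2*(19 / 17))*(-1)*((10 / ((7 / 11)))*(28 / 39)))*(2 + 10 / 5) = -1638560 / 663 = -2471.43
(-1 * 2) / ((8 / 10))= -5 / 2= -2.50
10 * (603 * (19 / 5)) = 22914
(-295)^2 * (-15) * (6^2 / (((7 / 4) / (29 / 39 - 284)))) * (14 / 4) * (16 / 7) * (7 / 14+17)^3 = 4239620421750000 / 13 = 326124647826923.08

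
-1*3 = -3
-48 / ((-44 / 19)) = 20.73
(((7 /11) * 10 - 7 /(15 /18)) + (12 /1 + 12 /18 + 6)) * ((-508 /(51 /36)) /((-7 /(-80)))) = -12744704 /187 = -68153.50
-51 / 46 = -1.11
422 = 422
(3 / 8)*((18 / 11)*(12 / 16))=81 / 176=0.46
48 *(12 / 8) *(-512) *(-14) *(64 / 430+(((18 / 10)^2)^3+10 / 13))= 157457931853824 / 8734375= 18027383.97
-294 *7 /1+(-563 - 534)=-3155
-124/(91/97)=-132.18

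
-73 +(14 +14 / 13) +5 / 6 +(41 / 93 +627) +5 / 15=1379915 / 2418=570.68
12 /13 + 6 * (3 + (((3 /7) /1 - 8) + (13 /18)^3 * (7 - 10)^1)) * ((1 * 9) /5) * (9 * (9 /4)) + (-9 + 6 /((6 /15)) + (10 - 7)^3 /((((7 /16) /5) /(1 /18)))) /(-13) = -698763 /560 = -1247.79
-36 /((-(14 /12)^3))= 7776 /343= 22.67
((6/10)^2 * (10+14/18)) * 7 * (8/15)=14.49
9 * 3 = 27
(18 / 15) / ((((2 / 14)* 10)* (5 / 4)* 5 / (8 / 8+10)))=924 / 625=1.48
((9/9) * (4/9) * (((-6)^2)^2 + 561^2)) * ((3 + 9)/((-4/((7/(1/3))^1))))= -8848476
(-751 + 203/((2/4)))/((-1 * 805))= 0.43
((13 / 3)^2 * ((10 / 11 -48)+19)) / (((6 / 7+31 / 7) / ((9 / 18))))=-121849 / 2442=-49.90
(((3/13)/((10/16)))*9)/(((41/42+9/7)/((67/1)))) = 98.43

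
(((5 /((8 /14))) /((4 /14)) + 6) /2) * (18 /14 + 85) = 44243 /28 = 1580.11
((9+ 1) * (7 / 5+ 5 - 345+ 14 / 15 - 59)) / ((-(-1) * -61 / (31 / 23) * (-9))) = -368900 / 37881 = -9.74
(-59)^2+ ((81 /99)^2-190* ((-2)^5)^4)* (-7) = 168747756314 /121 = 1394609556.31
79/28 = 2.82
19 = 19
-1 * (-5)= 5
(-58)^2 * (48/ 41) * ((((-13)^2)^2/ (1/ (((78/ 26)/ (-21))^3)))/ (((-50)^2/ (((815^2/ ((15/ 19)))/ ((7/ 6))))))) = -1164044137210656/ 12305125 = -94598318.77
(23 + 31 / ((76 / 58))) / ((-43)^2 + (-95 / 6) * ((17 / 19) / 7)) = 37233 / 1473887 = 0.03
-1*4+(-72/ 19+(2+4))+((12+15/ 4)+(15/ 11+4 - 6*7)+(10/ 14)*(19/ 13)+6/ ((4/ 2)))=-1417439/ 76076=-18.63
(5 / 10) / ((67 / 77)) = 77 / 134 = 0.57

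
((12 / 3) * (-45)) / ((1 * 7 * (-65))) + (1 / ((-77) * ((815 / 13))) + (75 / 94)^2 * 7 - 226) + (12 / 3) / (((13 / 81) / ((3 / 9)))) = -1534271046419 / 7208541340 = -212.84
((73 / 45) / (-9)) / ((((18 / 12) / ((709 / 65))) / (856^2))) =-75848434304 / 78975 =-960410.69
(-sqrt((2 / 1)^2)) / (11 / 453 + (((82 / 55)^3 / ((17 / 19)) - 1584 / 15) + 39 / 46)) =0.02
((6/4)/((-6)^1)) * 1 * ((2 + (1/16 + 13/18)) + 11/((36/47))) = -823/192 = -4.29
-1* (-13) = 13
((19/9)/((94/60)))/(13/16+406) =3040/917769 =0.00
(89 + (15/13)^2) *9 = 137394/169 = 812.98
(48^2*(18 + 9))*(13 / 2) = 404352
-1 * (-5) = 5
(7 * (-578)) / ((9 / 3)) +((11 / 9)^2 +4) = -108797 / 81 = -1343.17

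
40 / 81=0.49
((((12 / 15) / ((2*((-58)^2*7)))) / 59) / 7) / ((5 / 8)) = 4 / 60783275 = 0.00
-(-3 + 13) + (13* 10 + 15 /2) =127.50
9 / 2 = 4.50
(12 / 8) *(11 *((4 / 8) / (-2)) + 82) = 951 / 8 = 118.88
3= 3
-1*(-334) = 334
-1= -1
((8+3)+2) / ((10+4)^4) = 0.00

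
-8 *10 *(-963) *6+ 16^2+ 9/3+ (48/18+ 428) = 1388789/3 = 462929.67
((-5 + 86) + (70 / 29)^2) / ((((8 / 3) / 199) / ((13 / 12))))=188905327 / 26912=7019.37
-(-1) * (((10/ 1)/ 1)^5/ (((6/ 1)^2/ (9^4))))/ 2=9112500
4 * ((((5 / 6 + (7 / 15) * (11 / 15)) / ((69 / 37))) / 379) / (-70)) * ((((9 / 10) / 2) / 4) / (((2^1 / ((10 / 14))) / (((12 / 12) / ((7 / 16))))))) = -851 / 97497750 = -0.00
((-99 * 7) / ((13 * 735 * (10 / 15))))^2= 9801 / 828100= 0.01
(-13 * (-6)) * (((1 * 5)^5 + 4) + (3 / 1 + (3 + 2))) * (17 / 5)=4159662 / 5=831932.40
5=5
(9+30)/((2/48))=936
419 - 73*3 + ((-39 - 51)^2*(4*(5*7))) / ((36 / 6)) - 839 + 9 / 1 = 188370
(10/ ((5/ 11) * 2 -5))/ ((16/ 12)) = -11/ 6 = -1.83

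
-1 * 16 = -16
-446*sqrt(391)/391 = -22.56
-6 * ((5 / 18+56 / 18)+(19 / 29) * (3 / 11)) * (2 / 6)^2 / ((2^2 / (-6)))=20485 / 5742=3.57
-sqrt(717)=-26.78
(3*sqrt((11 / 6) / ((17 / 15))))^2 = 14.56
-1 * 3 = -3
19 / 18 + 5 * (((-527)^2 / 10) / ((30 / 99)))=82485703 / 180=458253.91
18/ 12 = 1.50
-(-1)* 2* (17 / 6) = 17 / 3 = 5.67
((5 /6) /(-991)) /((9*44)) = -5 /2354616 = -0.00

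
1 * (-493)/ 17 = -29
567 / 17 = 33.35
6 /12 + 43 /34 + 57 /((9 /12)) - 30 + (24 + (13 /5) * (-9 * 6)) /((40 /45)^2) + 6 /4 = -266707 /2720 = -98.05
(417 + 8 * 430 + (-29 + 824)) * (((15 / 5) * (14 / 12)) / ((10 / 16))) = 26051.20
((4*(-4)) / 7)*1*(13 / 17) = -208 / 119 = -1.75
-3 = -3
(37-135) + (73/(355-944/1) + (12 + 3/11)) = -556230/6479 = -85.85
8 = 8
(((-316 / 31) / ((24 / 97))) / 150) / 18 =-7663 / 502200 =-0.02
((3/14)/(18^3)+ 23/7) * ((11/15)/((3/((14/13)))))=196735/227448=0.86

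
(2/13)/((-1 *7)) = -2/91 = -0.02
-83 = -83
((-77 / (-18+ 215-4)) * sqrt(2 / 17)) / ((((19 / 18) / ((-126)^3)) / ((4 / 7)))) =1584297792 * sqrt(34) / 62339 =148189.16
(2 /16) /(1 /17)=17 /8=2.12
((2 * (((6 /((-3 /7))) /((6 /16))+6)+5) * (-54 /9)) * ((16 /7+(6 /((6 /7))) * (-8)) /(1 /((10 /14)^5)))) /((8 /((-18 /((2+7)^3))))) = 92825000 /9529569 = 9.74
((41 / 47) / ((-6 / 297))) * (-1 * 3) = 12177 / 94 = 129.54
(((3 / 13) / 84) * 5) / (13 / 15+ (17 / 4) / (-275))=4125 / 255619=0.02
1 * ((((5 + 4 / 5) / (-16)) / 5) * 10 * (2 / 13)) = -29 / 260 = -0.11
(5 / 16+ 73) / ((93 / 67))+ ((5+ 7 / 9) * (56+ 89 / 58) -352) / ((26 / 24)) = 19490567 / 560976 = 34.74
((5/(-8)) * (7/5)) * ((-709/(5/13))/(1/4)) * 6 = 193557/5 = 38711.40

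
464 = 464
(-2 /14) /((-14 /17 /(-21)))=-51 /14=-3.64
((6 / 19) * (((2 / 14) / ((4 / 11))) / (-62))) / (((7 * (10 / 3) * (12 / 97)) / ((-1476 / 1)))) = 1181169 / 1154440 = 1.02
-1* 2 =-2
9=9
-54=-54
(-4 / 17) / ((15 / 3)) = -4 / 85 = -0.05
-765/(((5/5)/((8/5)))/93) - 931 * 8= -121280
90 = 90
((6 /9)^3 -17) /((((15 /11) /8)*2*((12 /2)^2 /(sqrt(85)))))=-4961*sqrt(85) /3645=-12.55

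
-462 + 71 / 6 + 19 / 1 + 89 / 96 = -41303 / 96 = -430.24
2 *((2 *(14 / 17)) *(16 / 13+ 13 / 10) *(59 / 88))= 135877 / 24310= 5.59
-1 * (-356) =356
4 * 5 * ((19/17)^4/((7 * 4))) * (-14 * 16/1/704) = -651605/1837462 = -0.35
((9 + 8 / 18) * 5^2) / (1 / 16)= 34000 / 9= 3777.78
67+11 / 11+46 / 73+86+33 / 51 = 192699 / 1241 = 155.28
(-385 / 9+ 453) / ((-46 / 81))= -722.35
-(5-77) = 72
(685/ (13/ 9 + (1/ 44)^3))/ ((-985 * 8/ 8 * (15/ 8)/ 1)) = -280084992/ 1090789985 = -0.26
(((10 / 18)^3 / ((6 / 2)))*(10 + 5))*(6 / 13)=1250 / 3159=0.40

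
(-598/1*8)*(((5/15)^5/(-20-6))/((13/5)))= 920/3159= 0.29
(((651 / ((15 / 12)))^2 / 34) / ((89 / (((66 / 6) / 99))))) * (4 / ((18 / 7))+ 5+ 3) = 32397232 / 340425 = 95.17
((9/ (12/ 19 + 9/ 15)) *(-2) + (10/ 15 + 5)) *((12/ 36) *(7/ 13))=-2443/ 1521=-1.61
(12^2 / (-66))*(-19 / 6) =76 / 11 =6.91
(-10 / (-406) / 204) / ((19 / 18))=15 / 131138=0.00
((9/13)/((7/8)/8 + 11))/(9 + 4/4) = 32/5135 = 0.01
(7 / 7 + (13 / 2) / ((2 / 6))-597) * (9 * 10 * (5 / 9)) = -28825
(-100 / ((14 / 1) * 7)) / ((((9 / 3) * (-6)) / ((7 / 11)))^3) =175 / 3881196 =0.00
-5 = -5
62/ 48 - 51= -1193/ 24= -49.71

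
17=17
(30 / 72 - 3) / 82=-31 / 984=-0.03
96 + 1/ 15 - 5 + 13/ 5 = 93.67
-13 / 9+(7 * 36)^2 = 571523 / 9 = 63502.56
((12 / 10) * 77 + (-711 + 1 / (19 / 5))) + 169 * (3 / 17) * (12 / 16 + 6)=-2694001 / 6460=-417.03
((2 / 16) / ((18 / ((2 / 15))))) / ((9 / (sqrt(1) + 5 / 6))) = 0.00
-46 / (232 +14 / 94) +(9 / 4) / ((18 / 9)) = 80903 / 87288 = 0.93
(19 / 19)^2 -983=-982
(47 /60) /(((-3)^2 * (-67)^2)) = 0.00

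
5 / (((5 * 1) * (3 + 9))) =0.08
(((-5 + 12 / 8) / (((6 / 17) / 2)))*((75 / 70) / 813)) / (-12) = 85 / 39024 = 0.00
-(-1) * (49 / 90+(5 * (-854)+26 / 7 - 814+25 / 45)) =-355543 / 70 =-5079.19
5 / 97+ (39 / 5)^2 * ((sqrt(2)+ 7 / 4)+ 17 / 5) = 1521 * sqrt(2) / 25+ 15198811 / 48500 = 399.42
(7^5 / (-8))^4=19480533764065.43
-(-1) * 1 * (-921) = -921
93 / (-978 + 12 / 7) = -217 / 2278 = -0.10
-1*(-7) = 7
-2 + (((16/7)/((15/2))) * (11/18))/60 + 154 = 2154644/14175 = 152.00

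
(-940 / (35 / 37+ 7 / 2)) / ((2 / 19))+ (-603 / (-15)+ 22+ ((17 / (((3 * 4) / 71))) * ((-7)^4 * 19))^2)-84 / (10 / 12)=106114347157521371 / 5040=21054433959825.67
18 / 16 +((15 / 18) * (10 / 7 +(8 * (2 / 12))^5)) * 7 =198521 / 5832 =34.04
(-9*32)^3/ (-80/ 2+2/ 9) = 107495424/ 179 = 600533.09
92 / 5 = 18.40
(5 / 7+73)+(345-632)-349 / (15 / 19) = -68812 / 105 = -655.35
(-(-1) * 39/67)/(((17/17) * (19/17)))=663/1273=0.52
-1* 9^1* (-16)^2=-2304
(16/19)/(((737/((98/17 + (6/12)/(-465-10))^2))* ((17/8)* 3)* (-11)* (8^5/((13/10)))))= -112637783557/5245283530924800000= -0.00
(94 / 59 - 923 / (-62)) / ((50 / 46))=277311 / 18290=15.16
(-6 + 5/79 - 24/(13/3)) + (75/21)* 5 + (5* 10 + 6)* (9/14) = 304684/7189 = 42.38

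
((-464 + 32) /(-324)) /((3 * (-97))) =-4 /873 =-0.00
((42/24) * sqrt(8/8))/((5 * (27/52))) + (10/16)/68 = 0.68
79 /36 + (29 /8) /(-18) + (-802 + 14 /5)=-797.21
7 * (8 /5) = 56 /5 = 11.20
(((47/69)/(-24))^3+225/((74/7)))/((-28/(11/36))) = -39339041897639/169372638683136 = -0.23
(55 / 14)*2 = 55 / 7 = 7.86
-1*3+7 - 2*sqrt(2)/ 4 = 4 - sqrt(2)/ 2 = 3.29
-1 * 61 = -61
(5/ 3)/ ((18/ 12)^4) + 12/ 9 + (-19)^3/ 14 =-1661081/ 3402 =-488.27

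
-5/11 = -0.45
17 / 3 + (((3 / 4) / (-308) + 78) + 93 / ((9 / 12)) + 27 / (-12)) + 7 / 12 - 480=-337571 / 1232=-274.00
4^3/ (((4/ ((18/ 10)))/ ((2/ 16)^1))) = 18/ 5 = 3.60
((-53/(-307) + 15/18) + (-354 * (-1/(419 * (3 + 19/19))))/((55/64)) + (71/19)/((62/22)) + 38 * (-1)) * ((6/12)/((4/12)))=-53.13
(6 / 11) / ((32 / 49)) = 147 / 176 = 0.84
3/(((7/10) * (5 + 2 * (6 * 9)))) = 30/791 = 0.04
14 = 14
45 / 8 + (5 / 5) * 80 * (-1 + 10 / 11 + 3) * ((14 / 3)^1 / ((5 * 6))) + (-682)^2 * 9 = 3315436999 / 792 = 4186157.83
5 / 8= 0.62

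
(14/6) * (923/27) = 6461/81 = 79.77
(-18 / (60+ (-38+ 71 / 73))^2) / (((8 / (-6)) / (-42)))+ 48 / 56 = -0.22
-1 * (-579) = 579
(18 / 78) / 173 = 3 / 2249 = 0.00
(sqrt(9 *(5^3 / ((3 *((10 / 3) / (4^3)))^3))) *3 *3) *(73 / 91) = 252288 *sqrt(2) / 91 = 3920.76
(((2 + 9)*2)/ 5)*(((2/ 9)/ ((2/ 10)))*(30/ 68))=110/ 51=2.16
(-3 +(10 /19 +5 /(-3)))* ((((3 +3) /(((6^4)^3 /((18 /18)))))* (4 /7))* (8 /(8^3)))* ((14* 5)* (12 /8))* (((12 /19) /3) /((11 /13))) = -3835 /1440667109376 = -0.00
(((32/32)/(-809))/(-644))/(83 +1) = 1/43763664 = 0.00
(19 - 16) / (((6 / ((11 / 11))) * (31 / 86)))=43 / 31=1.39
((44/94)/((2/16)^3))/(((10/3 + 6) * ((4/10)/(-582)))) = -12291840/329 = -37361.22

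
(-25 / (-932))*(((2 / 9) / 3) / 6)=25 / 75492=0.00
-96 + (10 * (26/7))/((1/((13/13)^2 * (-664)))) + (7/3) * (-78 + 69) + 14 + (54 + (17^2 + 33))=-170729/7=-24389.86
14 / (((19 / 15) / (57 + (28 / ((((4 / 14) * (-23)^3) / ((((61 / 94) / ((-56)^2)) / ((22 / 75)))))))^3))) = 3124037347142616777692455759305 / 4958789439908915536106356736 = 630.00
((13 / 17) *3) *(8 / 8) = 39 / 17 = 2.29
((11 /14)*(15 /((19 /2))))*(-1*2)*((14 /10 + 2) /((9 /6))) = -748 /133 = -5.62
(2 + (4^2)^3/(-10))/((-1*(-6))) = -1019/15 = -67.93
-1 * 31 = -31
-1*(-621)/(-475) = -621/475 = -1.31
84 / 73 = 1.15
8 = 8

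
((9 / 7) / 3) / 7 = 3 / 49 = 0.06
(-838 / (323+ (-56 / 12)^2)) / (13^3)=-7542 / 6817291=-0.00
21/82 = 0.26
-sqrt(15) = -3.87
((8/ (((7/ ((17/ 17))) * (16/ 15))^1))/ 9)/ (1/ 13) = 65/ 42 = 1.55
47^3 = 103823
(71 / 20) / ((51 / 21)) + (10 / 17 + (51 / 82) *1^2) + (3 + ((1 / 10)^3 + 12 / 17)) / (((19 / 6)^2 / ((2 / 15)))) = 1711775239 / 629042500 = 2.72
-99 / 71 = -1.39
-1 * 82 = -82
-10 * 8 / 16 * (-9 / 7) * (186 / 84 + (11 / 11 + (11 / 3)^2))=10495 / 98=107.09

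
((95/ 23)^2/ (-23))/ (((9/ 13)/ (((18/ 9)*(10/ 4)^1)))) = -586625/ 109503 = -5.36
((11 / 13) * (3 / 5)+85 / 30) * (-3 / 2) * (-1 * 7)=9121 / 260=35.08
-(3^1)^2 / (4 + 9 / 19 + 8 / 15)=-2565 / 1427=-1.80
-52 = -52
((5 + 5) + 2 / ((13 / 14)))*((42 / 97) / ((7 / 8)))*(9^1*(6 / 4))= 102384 / 1261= 81.19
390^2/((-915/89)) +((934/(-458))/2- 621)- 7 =-430900231/27938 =-15423.45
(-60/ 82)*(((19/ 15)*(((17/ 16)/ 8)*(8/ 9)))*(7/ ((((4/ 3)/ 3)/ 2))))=-2261/ 656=-3.45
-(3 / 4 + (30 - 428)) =1589 / 4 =397.25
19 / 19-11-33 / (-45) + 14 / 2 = -34 / 15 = -2.27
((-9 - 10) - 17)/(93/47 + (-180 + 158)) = 1.80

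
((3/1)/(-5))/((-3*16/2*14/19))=19/560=0.03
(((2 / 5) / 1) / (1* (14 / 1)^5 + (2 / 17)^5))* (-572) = -203039551 / 477270732000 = -0.00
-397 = -397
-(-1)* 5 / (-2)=-5 / 2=-2.50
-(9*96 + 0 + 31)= -895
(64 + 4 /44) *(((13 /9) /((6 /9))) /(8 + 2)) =611 /44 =13.89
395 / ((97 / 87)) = 34365 / 97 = 354.28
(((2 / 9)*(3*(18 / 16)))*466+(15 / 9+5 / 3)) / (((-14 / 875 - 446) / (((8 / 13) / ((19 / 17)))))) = -4498625 / 10328058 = -0.44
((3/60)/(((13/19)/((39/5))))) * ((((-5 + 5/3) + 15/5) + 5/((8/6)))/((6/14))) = 5453/1200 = 4.54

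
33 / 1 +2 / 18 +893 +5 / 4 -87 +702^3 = 12454172941 / 36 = 345949248.36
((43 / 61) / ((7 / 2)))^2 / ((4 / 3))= 5547 / 182329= 0.03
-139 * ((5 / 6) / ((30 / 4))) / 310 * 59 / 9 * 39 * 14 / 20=-746291 / 83700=-8.92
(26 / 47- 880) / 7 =-41334 / 329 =-125.64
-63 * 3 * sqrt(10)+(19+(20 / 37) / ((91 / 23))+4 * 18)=306857 / 3367-189 * sqrt(10)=-506.53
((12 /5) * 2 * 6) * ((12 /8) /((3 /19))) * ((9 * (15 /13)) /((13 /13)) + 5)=54720 /13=4209.23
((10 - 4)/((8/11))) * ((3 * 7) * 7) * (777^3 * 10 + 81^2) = 22755948302241/4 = 5688987075560.25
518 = 518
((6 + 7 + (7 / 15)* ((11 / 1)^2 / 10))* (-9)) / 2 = -8391 / 100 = -83.91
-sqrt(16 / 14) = -2*sqrt(14) / 7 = -1.07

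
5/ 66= 0.08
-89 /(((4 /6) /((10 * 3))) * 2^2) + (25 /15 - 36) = -12427 /12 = -1035.58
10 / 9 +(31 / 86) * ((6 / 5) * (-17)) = -12079 / 1935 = -6.24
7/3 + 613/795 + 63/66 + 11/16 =664123/139920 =4.75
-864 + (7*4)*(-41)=-2012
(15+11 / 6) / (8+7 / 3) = 101 / 62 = 1.63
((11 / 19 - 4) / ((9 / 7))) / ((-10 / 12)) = 182 / 57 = 3.19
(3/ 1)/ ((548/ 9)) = 27/ 548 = 0.05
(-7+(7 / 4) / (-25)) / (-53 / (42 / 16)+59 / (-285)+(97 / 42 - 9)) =0.26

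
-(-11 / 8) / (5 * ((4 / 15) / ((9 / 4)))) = 297 / 128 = 2.32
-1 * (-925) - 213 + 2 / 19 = 13530 / 19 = 712.11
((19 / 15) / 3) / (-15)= -19 / 675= -0.03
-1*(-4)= 4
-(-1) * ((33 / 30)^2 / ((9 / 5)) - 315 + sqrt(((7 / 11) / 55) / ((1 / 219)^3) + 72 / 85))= -56579 / 180 + 3 * sqrt(11804803145) / 935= 34.28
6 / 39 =0.15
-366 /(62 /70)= -12810 /31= -413.23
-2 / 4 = -1 / 2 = -0.50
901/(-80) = -11.26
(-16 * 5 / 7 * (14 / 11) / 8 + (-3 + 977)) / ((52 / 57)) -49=290765 / 286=1016.66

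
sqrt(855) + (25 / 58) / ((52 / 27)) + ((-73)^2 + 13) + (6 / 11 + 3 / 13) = 3* sqrt(95) + 177259369 / 33176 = 5372.24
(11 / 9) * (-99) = -121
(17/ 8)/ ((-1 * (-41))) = 17/ 328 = 0.05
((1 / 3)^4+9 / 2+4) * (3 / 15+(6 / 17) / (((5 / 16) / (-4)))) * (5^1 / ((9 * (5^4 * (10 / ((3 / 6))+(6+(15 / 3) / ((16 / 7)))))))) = -4048744 / 3493276875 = -0.00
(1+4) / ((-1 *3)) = -5 / 3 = -1.67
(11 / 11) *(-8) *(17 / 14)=-68 / 7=-9.71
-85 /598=-0.14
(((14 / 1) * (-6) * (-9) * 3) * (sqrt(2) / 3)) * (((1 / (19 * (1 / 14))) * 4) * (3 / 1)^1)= 127008 * sqrt(2) / 19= 9453.50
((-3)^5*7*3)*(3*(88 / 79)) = -1347192 / 79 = -17053.06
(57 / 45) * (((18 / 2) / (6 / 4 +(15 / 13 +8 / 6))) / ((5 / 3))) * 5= 13338 / 1555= 8.58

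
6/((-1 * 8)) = -3/4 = -0.75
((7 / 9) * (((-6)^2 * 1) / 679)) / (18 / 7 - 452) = -14 / 152581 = -0.00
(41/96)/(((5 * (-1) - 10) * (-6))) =41/8640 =0.00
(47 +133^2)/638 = 8868/319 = 27.80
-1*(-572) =572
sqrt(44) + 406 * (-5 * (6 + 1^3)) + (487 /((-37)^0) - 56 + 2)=-13777 + 2 * sqrt(11)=-13770.37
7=7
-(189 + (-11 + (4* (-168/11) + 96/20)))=-6694/55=-121.71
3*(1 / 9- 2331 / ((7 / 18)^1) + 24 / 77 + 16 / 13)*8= -431880392 / 3003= -143816.31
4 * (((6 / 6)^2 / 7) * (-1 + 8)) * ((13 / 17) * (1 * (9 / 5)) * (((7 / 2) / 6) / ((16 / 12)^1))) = 819 / 340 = 2.41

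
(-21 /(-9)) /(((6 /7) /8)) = 196 /9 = 21.78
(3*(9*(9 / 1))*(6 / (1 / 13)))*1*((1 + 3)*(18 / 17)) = 80275.76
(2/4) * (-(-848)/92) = 106/23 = 4.61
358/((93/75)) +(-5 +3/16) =140813/496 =283.90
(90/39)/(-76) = -15/494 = -0.03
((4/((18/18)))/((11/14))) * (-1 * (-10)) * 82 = 45920/11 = 4174.55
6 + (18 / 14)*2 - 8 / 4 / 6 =173 / 21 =8.24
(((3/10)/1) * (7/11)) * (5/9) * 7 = 49/66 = 0.74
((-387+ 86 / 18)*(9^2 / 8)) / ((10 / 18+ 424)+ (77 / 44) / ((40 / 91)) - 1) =-5572800 / 615653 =-9.05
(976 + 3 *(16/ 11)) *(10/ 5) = 1960.73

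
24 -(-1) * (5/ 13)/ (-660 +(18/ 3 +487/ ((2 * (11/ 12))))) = 1332809/ 55536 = 24.00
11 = 11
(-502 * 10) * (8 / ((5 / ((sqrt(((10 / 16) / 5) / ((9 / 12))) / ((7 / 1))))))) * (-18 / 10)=12048 * sqrt(6) / 35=843.18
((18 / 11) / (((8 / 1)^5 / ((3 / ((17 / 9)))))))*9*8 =0.01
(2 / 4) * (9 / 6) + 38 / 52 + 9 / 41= 3625 / 2132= 1.70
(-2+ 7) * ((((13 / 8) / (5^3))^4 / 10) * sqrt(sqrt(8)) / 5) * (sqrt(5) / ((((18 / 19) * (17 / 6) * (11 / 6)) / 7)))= 3798613 * 2^(3 / 4) * sqrt(5) / 935000000000000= 0.00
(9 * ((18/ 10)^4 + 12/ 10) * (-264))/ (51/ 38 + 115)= -660095568/ 2763125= -238.89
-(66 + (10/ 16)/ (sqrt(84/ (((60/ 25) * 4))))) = -66 - sqrt(35)/ 28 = -66.21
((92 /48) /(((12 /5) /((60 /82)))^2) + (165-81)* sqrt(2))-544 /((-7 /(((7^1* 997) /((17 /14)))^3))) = 84* sqrt(2) + 344052399556485477383 /23318832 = 14754272407779.93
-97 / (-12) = 97 / 12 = 8.08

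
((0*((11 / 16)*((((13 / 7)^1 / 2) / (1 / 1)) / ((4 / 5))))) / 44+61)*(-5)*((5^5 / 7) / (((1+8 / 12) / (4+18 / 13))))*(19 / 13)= -108656250 / 169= -642936.39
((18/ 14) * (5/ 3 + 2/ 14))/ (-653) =-114/ 31997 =-0.00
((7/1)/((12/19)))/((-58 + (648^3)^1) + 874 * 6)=19/466462248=0.00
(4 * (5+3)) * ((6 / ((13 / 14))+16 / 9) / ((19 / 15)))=208.15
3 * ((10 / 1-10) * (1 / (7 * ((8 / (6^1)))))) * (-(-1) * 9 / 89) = 0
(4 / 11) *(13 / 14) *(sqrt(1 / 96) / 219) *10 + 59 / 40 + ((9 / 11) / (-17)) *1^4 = 65 *sqrt(6) / 101178 + 10673 / 7480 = 1.43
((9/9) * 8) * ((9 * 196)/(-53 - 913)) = -14.61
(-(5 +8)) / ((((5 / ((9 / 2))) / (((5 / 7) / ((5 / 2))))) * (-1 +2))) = -117 / 35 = -3.34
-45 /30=-3 /2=-1.50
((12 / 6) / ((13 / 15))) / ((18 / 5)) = 25 / 39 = 0.64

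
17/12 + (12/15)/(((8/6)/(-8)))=-203/60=-3.38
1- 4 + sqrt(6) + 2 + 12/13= -1/13 + sqrt(6)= 2.37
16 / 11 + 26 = 302 / 11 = 27.45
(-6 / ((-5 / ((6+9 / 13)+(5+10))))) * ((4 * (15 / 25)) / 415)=20304 / 134875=0.15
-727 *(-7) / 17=5089 / 17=299.35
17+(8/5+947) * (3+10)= 61744/5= 12348.80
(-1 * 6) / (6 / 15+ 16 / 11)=-55 / 17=-3.24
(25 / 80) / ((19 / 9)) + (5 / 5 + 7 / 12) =1579 / 912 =1.73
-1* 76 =-76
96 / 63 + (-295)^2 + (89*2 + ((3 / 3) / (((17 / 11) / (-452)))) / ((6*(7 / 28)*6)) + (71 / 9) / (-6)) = 560158997 / 6426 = 87170.71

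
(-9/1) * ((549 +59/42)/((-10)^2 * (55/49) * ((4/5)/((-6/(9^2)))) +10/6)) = 1456371/355910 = 4.09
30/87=10/29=0.34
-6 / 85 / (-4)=3 / 170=0.02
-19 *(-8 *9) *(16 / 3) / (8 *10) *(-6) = -2736 / 5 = -547.20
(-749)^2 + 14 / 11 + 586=561588.27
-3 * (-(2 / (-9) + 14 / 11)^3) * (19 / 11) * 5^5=66788800000 / 3557763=18772.70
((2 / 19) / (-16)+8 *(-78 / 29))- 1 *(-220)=874883 / 4408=198.48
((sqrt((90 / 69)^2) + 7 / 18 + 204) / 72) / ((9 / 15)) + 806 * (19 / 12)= 114545713 / 89424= 1280.93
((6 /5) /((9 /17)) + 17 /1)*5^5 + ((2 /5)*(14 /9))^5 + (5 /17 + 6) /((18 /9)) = 377764778880637 /6273956250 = 60211.57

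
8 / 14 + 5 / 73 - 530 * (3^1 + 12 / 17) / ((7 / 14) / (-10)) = 341251359 / 8687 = 39282.99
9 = 9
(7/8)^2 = 49/64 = 0.77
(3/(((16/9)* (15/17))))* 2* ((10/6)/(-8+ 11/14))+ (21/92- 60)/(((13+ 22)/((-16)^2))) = -142469529/325220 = -438.07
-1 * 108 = -108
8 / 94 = 4 / 47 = 0.09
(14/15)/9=14/135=0.10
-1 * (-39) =39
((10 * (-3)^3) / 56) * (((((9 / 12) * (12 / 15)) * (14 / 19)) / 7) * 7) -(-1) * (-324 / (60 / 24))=-25029 / 190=-131.73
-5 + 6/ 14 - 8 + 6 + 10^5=699954/ 7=99993.43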